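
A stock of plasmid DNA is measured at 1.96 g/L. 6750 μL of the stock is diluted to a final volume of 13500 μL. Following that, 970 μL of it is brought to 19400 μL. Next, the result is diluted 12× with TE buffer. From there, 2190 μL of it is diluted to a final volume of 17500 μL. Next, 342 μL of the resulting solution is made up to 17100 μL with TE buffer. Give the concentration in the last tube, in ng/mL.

Overall dilution factor = 2 × 20 × 12 × 7.991 × 50 = 1.92 × 10⁵.
1.96 g/L / 1.92 × 10⁵ = 1.02 × 10⁻⁵ g/L = 10.2 ng/mL.

10.2 ng/mL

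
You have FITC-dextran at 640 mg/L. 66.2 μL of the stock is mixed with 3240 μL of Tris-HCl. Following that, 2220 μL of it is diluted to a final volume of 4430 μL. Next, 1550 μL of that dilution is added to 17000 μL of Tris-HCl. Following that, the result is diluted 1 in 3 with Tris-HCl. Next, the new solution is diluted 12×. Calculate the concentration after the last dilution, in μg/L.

Overall dilution factor = 49.94 × 1.995 × 11.97 × 3 × 12 = 4.29 × 10⁴.
640 mg/L / 4.29 × 10⁴ = 0.0149 mg/L = 14.9 μg/L.

14.9 μg/L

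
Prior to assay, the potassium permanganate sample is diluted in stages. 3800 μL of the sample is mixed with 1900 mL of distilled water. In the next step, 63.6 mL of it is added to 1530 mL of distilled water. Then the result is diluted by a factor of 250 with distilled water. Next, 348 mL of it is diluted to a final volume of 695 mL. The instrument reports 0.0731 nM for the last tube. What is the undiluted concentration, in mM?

Overall dilution factor = 501 × 25.06 × 250 × 1.997 = 6.27 × 10⁶.
Original = 0.0731 nM × 6.27 × 10⁶ = 4.58 × 10⁵ nM = 0.458 mM.

0.458 mM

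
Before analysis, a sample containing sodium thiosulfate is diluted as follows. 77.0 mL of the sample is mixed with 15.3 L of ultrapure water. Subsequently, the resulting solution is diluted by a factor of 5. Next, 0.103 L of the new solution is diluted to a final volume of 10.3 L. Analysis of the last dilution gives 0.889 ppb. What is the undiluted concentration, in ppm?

Overall dilution factor = 199.7 × 5 × 100 = 9.99 × 10⁴.
Original = 0.889 ppb × 9.99 × 10⁴ = 8.88 × 10⁴ ppb = 88.8 ppm.

88.8 ppm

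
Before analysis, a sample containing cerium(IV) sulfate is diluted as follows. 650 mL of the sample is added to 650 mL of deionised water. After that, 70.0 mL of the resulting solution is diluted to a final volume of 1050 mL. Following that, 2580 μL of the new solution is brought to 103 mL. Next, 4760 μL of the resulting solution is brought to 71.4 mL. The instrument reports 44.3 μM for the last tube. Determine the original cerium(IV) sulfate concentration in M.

Overall dilution factor = 2 × 15 × 39.92 × 15 = 1.80 × 10⁴.
Original = 44.3 μM × 1.80 × 10⁴ = 7.96 × 10⁵ μM = 0.796 M.

0.796 M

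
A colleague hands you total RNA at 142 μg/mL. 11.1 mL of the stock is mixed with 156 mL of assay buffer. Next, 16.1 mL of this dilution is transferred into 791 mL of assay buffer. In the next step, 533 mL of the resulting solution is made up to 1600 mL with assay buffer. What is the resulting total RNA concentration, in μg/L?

Overall dilution factor = 15.05 × 50.13 × 3.002 = 2265.
142 μg/mL / 2265 = 0.0627 μg/mL = 62.7 μg/L.

62.7 μg/L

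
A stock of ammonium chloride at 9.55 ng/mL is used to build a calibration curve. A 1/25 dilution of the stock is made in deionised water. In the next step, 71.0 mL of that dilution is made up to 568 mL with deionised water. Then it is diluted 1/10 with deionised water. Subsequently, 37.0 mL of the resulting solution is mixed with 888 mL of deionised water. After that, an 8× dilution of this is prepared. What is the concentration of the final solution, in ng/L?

0.0239 ng/L

Overall dilution factor = 25 × 8 × 10 × 25 × 8 = 4.00 × 10⁵.
9.55 ng/mL / 4.00 × 10⁵ = 2.39 × 10⁻⁵ ng/mL = 0.0239 ng/L.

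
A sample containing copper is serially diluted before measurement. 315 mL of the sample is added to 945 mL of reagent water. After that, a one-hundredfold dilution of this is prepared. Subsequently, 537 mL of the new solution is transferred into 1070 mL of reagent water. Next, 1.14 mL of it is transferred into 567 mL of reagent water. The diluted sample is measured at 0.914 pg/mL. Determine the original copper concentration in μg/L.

545 μg/L

Overall dilution factor = 4 × 100 × 2.993 × 498.4 = 5.97 × 10⁵.
Original = 0.914 pg/mL × 5.97 × 10⁵ = 5.45 × 10⁵ pg/mL = 545 μg/L.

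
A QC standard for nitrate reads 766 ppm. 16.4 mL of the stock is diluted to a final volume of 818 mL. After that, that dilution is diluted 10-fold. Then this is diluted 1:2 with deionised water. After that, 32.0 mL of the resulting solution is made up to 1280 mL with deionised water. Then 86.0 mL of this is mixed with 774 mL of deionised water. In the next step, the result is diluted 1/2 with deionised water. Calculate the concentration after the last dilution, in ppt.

Overall dilution factor = 49.88 × 10 × 2 × 40 × 10 × 2 = 7.98 × 10⁵.
766 ppm / 7.98 × 10⁵ = 9.60 × 10⁻⁴ ppm = 960 ppt.

960 ppt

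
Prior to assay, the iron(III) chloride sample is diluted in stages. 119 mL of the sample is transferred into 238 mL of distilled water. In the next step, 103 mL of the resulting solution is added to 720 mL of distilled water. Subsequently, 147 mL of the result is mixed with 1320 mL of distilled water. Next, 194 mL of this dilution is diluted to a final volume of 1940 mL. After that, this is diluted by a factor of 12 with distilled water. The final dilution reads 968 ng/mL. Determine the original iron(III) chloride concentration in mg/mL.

Overall dilution factor = 3 × 7.990 × 9.980 × 10 × 12 = 2.87 × 10⁴.
Original = 968 ng/mL × 2.87 × 10⁴ = 2.78 × 10⁷ ng/mL = 27.8 mg/mL.

27.8 mg/mL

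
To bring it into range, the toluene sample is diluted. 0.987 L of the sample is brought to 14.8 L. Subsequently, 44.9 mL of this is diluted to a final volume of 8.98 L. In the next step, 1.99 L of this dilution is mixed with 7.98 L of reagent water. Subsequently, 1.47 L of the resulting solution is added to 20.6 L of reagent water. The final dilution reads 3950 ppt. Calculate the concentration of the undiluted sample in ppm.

891 ppm

Overall dilution factor = 14.99 × 200 × 5.010 × 15.01 = 2.26 × 10⁵.
Original = 3950 ppt × 2.26 × 10⁵ = 8.91 × 10⁸ ppt = 891 ppm.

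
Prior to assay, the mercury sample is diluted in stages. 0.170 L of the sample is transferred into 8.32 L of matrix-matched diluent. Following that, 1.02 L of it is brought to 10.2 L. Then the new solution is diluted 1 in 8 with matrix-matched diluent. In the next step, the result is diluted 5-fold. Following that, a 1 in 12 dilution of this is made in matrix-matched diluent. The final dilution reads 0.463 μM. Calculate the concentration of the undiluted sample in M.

Overall dilution factor = 49.94 × 10 × 8 × 5 × 12 = 2.40 × 10⁵.
Original = 0.463 μM × 2.40 × 10⁵ = 1.11 × 10⁵ μM = 0.111 M.

0.111 M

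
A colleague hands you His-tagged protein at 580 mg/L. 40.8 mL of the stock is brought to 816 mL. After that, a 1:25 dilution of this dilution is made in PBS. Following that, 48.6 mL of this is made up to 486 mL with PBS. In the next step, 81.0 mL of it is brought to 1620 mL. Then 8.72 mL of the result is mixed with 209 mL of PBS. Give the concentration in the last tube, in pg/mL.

232 pg/mL

Overall dilution factor = 20 × 25 × 10 × 20 × 24.97 = 2.50 × 10⁶.
580 mg/L / 2.50 × 10⁶ = 2.32 × 10⁻⁴ mg/L = 232 pg/mL.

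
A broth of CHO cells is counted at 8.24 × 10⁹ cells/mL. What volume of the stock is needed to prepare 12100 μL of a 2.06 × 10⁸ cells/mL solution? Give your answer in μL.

302 μL

V₁ = C₂V₂/C₁ = 2.06 × 10⁸ × 12100 / 8.24 × 10⁹ = 302 μL.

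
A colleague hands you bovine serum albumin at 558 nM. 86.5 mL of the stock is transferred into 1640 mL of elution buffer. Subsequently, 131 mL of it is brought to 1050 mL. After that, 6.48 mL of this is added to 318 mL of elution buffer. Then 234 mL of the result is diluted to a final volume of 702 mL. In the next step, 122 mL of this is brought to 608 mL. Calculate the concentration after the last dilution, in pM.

Overall dilution factor = 19.96 × 8.015 × 50.07 × 3 × 4.984 = 1.20 × 10⁵.
558 nM / 1.20 × 10⁵ = 4.66 × 10⁻³ nM = 4.66 pM.

4.66 pM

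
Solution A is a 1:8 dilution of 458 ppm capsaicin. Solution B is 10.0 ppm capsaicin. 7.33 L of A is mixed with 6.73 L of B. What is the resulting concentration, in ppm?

C_A = 458 ppm / 8 = 57.2 ppm.
C_mix = (C_A·V_A + C_B·V_B)/(V_A + V_B) = (57.2×7.33 + 10.0×6.73) / 14.06 = 34.6 ppm.

34.6 ppm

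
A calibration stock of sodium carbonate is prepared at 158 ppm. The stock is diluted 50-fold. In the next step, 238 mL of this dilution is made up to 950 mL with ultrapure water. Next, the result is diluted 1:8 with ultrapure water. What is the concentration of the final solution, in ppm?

0.0990 ppm

Overall dilution factor = 50 × 3.992 × 8 = 1597.
158 ppm / 1597 = 0.0990 ppm.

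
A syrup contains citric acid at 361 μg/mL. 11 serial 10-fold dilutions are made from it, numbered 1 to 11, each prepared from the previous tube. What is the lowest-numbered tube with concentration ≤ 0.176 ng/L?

tube 10

Tube n has concentration 361 μg/mL / 10ⁿ.
Need 10ⁿ ≥ 361 μg/mL / 0.176 ng/L = 2.05 × 10⁹, so n ≥ 9.31.
First such tube: n = 10.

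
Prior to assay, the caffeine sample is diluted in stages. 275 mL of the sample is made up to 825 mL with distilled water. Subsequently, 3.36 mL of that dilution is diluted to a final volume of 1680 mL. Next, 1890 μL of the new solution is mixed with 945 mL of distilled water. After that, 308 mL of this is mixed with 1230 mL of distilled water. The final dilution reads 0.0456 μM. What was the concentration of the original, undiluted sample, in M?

0.171 M

Overall dilution factor = 3 × 500 × 501 × 4.994 = 3.75 × 10⁶.
Original = 0.0456 μM × 3.75 × 10⁶ = 1.71 × 10⁵ μM = 0.171 M.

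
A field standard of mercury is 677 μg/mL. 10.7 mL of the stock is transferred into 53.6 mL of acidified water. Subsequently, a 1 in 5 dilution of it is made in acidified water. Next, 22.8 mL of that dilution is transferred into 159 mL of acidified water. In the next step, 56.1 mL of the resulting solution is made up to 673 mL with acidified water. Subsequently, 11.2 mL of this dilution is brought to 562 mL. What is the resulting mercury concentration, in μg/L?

4.69 μg/L

Overall dilution factor = 6.009 × 5 × 7.974 × 12.00 × 50.18 = 1.44 × 10⁵.
677 μg/mL / 1.44 × 10⁵ = 4.69 × 10⁻³ μg/mL = 4.69 μg/L.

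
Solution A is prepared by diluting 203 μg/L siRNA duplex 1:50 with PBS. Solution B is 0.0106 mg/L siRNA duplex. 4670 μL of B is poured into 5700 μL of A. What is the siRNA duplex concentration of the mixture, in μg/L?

7.01 μg/L

C_A = 203 μg/L / 50 = 4.06 μg/L.
C_B = 0.0106 mg/L = 10.6 μg/L.
C_mix = (C_A·V_A + C_B·V_B)/(V_A + V_B) = (4.06×5700 + 10.6×4670) / 10370 = 7.01 μg/L.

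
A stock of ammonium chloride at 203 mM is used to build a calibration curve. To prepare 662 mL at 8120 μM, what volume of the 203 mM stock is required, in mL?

8120 μM = 8.12 mM.
V₁ = C₂V₂/C₁ = 8.12 × 662 / 203 = 26.5 mL.

26.5 mL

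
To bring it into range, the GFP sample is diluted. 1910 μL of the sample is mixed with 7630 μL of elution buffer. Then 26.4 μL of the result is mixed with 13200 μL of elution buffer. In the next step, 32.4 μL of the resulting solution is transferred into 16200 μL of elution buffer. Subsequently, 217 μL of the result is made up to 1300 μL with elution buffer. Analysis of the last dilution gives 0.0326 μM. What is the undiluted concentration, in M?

0.245 M

Overall dilution factor = 4.995 × 501 × 501 × 5.991 = 7.51 × 10⁶.
Original = 0.0326 μM × 7.51 × 10⁶ = 2.45 × 10⁵ μM = 0.245 M.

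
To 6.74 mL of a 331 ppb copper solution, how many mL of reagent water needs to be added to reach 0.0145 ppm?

147 mL

0.0145 ppm = 14.5 ppb.
V₂ = C₁V₁/C₂ = 331 × 6.74 / 14.5 = 154 mL.
Diluent to add = V₂ − V₁ = 154 − 6.74 = 147 mL.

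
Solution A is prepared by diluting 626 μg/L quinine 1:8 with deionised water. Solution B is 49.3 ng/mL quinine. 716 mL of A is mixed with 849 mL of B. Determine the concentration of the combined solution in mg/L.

0.0625 mg/L

C_A = 626 μg/L / 8 = 78.2 μg/L.
C_B = 49.3 ng/mL = 49.3 μg/L.
C_mix = (C_A·V_A + C_B·V_B)/(V_A + V_B) = (78.2×716 + 49.3×849) / 1565 = 62.5 μg/L = 0.0625 mg/L.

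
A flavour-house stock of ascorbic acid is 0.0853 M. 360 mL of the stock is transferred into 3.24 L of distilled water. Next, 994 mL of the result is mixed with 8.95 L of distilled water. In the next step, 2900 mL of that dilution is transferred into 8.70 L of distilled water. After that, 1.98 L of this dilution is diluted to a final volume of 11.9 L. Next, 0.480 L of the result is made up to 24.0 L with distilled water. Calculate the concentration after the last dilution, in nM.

Overall dilution factor = 10 × 10.00 × 4 × 6.010 × 50 = 1.20 × 10⁵.
0.0853 M / 1.20 × 10⁵ = 7.09 × 10⁻⁷ M = 709 nM.

709 nM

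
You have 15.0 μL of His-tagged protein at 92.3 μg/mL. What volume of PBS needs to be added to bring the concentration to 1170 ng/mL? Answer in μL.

1170 μL

1170 ng/mL = 1.17 μg/mL.
V₂ = C₁V₁/C₂ = 92.3 × 15.0 / 1.17 = 1183 μL.
Diluent to add = V₂ − V₁ = 1183 − 15.0 = 1170 μL.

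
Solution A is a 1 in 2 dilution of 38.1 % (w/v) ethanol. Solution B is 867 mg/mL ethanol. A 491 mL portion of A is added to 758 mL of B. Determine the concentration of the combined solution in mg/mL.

601 mg/mL

C_A = 38.1 % (w/v) / 2 = 19.1 % (w/v).
C_B = 867 mg/mL = 86.7 % (w/v).
C_mix = (C_A·V_A + C_B·V_B)/(V_A + V_B) = (19.1×491 + 86.7×758) / 1249 = 60.1 % (w/v) = 601 mg/mL.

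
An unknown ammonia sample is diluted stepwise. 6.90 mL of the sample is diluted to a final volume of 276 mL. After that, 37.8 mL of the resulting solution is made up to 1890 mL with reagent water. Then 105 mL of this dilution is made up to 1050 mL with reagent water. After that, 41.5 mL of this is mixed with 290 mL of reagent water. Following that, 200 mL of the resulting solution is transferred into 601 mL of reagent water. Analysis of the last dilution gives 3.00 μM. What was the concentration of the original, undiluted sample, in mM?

1920 mM

Overall dilution factor = 40 × 50 × 10 × 7.988 × 4.005 = 6.40 × 10⁵.
Original = 3.00 μM × 6.40 × 10⁵ = 1.92 × 10⁶ μM = 1920 mM.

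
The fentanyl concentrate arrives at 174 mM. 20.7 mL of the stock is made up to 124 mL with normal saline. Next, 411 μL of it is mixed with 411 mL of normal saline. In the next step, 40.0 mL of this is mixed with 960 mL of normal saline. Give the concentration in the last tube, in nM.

Overall dilution factor = 5.990 × 1001 × 25 = 1.50 × 10⁵.
174 mM / 1.50 × 10⁵ = 1.16 × 10⁻³ mM = 1160 nM.

1160 nM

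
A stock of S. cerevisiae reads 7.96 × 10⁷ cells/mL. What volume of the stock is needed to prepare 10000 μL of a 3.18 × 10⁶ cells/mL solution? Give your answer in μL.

399 μL

V₁ = C₂V₂/C₁ = 3.18 × 10⁶ × 10000 / 7.96 × 10⁷ = 399 μL.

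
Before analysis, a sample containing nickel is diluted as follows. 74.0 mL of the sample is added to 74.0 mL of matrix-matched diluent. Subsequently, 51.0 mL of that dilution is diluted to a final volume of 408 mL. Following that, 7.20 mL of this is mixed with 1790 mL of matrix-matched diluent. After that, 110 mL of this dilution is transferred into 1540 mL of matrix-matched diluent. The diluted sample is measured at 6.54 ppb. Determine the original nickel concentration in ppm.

Overall dilution factor = 2 × 8 × 249.6 × 15 = 5.99 × 10⁴.
Original = 6.54 ppb × 5.99 × 10⁴ = 3.92 × 10⁵ ppb = 392 ppm.

392 ppm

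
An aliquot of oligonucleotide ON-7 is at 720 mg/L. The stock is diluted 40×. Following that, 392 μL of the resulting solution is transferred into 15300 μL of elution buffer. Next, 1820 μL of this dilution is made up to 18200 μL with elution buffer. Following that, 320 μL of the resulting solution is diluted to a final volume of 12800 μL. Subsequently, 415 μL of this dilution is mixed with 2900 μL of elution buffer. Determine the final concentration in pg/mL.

141 pg/mL

Overall dilution factor = 40 × 40.03 × 10 × 40 × 7.988 = 5.12 × 10⁶.
720 mg/L / 5.12 × 10⁶ = 1.41 × 10⁻⁴ mg/L = 141 pg/mL.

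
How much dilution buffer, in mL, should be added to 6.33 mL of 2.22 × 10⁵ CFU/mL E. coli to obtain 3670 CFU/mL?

V₂ = C₁V₁/C₂ = 2.22 × 10⁵ × 6.33 / 3670 = 383 mL.
Diluent to add = V₂ − V₁ = 383 − 6.33 = 377 mL.

377 mL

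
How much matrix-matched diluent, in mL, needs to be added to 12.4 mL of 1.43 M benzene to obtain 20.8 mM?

20.8 mM = 0.0208 M.
V₂ = C₁V₁/C₂ = 1.43 × 12.4 / 0.0208 = 852 mL.
Diluent to add = V₂ − V₁ = 852 − 12.4 = 840 mL.

840 mL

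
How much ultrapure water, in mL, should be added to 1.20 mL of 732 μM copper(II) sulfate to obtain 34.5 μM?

V₂ = C₁V₁/C₂ = 732 × 1.20 / 34.5 = 25.5 mL.
Diluent to add = V₂ − V₁ = 25.5 − 1.20 = 24.3 mL.

24.3 mL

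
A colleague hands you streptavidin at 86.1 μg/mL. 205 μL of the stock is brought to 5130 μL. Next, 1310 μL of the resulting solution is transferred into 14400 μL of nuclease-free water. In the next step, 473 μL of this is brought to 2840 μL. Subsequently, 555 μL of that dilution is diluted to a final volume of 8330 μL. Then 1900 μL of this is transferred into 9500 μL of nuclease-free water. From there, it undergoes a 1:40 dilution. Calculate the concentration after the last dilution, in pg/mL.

13.3 pg/mL

Overall dilution factor = 25.02 × 11.99 × 6.004 × 15.01 × 6 × 40 = 6.49 × 10⁶.
86.1 μg/mL / 6.49 × 10⁶ = 1.33 × 10⁻⁵ μg/mL = 13.3 pg/mL.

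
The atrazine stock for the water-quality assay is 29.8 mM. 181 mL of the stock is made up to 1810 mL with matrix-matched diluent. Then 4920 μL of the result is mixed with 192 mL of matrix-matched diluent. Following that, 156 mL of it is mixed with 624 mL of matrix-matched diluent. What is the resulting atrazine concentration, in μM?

14.9 μM

Overall dilution factor = 10 × 40.02 × 5 = 2001.
29.8 mM / 2001 = 0.0149 mM = 14.9 μM.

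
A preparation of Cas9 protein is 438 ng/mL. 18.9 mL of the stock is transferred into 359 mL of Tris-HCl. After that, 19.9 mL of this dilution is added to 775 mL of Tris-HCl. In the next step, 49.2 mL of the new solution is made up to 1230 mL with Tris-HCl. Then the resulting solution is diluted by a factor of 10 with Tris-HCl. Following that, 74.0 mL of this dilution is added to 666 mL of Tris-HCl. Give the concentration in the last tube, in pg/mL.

Overall dilution factor = 19.99 × 39.94 × 25 × 10 × 10 = 2.00 × 10⁶.
438 ng/mL / 2.00 × 10⁶ = 2.19 × 10⁻⁴ ng/mL = 0.219 pg/mL.

0.219 pg/mL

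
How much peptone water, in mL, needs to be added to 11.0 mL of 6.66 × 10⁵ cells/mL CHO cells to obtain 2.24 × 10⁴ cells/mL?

316 mL

V₂ = C₁V₁/C₂ = 6.66 × 10⁵ × 11.0 / 2.24 × 10⁴ = 327 mL.
Diluent to add = V₂ − V₁ = 327 − 11.0 = 316 mL.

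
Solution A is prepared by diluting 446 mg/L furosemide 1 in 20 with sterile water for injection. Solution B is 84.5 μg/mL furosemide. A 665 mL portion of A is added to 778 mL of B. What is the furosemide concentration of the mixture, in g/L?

0.0558 g/L

C_A = 446 mg/L / 20 = 22.3 mg/L.
C_B = 84.5 μg/mL = 84.5 mg/L.
C_mix = (C_A·V_A + C_B·V_B)/(V_A + V_B) = (22.3×665 + 84.5×778) / 1443 = 55.8 mg/L = 0.0558 g/L.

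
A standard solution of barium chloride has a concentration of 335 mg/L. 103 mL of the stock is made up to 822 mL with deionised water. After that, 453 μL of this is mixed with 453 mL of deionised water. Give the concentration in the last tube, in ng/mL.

Overall dilution factor = 7.981 × 1001 = 7989.
335 mg/L / 7989 = 0.0419 mg/L = 41.9 ng/mL.

41.9 ng/mL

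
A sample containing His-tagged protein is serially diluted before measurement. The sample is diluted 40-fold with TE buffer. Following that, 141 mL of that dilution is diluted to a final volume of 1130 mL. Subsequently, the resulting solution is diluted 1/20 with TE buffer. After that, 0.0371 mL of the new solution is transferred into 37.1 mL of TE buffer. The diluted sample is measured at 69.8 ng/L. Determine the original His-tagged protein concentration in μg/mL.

Overall dilution factor = 40 × 8.014 × 20 × 1001 = 6.42 × 10⁶.
Original = 69.8 ng/L × 6.42 × 10⁶ = 4.48 × 10⁸ ng/L = 448 μg/mL.

448 μg/mL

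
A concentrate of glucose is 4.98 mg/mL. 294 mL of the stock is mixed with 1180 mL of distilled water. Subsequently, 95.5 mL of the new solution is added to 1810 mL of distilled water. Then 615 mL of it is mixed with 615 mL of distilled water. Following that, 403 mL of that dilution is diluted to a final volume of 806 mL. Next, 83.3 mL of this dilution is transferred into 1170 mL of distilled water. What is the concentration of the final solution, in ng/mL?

827 ng/mL

Overall dilution factor = 5.014 × 19.95 × 2 × 2 × 15.05 = 6020.
4.98 mg/mL / 6020 = 8.27 × 10⁻⁴ mg/mL = 827 ng/mL.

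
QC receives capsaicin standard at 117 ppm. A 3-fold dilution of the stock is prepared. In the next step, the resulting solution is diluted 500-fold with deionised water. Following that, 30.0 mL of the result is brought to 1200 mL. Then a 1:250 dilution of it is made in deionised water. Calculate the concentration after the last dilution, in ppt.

7.80 ppt

Overall dilution factor = 3 × 500 × 40 × 250 = 1.50 × 10⁷.
117 ppm / 1.50 × 10⁷ = 7.80 × 10⁻⁶ ppm = 7.80 ppt.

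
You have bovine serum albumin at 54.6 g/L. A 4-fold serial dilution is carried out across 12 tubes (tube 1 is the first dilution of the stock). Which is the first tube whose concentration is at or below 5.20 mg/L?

Tube n has concentration 54.6 g/L / 4ⁿ.
Need 4ⁿ ≥ 54.6 g/L / 5.20 mg/L = 1.05 × 10⁴, so n ≥ 6.68.
First such tube: n = 7.

tube 7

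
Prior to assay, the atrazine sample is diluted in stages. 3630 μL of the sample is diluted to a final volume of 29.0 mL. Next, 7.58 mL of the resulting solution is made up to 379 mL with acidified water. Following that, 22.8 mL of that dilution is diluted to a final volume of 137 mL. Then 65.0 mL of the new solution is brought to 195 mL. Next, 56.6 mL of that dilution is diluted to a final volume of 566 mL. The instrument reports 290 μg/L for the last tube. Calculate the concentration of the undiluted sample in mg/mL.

20.9 mg/mL

Overall dilution factor = 7.989 × 50 × 6.009 × 3 × 10 = 7.20 × 10⁴.
Original = 290 μg/L × 7.20 × 10⁴ = 2.09 × 10⁷ μg/L = 20.9 mg/mL.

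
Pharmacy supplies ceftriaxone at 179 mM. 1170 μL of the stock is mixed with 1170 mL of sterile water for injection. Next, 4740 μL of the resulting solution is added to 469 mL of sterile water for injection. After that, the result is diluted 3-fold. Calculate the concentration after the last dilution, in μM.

Overall dilution factor = 1001 × 99.95 × 3 = 3.00 × 10⁵.
179 mM / 3.00 × 10⁵ = 5.96 × 10⁻⁴ mM = 0.596 μM.

0.596 μM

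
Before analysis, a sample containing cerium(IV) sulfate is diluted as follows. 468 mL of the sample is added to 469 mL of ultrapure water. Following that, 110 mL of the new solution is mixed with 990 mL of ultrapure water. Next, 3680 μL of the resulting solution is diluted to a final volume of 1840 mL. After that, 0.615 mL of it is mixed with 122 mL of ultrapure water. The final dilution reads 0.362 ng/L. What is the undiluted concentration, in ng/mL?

Overall dilution factor = 2.002 × 10 × 500 × 199.4 = 2.00 × 10⁶.
Original = 0.362 ng/L × 2.00 × 10⁶ = 7.23 × 10⁵ ng/L = 723 ng/mL.

723 ng/mL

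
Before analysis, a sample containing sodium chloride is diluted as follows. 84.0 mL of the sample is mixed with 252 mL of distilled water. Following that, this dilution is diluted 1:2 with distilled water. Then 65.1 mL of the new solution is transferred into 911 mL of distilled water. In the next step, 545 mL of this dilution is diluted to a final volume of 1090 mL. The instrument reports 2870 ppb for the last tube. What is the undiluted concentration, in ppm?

Overall dilution factor = 4 × 2 × 14.99 × 2 = 240.
Original = 2870 ppb × 240 = 6.89 × 10⁵ ppb = 689 ppm.

689 ppm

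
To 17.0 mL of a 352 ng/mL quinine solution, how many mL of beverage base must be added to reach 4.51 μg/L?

4.51 μg/L = 4.51 ng/mL.
V₂ = C₁V₁/C₂ = 352 × 17.0 / 4.51 = 1327 mL.
Diluent to add = V₂ − V₁ = 1327 − 17.0 = 1310 mL.

1310 mL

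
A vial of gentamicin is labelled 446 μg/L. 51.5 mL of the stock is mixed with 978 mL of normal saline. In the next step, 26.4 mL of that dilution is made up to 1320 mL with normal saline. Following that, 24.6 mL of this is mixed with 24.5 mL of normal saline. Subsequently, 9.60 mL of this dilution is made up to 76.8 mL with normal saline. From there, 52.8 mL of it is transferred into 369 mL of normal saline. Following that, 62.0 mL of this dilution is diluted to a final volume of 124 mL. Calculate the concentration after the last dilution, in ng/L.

Overall dilution factor = 19.99 × 50 × 1.996 × 8 × 7.989 × 2 = 2.55 × 10⁵.
446 μg/L / 2.55 × 10⁵ = 1.75 × 10⁻³ μg/L = 1.75 ng/L.

1.75 ng/L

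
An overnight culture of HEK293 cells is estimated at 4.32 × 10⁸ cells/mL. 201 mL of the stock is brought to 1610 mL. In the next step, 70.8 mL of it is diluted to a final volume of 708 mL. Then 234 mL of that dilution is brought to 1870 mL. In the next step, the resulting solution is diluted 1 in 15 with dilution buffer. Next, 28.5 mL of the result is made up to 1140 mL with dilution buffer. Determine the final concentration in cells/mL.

1120 cells/mL

Overall dilution factor = 8.010 × 10 × 7.991 × 15 × 40 = 3.84 × 10⁵.
4.32 × 10⁸ cells/mL / 3.84 × 10⁵ = 1120 cells/mL.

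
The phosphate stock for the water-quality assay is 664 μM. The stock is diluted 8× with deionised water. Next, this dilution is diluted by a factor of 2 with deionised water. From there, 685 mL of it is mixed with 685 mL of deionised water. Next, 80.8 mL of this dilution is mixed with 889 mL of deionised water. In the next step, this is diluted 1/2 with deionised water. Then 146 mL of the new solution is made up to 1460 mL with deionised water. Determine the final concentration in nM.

Overall dilution factor = 8 × 2 × 2 × 12.00 × 2 × 10 = 7682.
664 μM / 7682 = 0.0864 μM = 86.4 nM.

86.4 nM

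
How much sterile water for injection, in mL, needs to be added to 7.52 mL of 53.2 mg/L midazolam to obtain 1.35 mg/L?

289 mL

V₂ = C₁V₁/C₂ = 53.2 × 7.52 / 1.35 = 296 mL.
Diluent to add = V₂ − V₁ = 296 − 7.52 = 289 mL.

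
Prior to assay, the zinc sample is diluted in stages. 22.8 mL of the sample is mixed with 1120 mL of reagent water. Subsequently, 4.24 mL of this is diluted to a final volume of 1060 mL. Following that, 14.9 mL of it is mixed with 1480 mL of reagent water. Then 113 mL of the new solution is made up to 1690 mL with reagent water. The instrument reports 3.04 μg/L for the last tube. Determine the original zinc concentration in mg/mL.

Overall dilution factor = 50.12 × 250 × 100.3 × 14.96 = 1.88 × 10⁷.
Original = 3.04 μg/L × 1.88 × 10⁷ = 5.72 × 10⁷ μg/L = 57.2 mg/mL.

57.2 mg/mL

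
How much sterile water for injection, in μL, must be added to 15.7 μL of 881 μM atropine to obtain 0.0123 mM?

1110 μL

0.0123 mM = 12.3 μM.
V₂ = C₁V₁/C₂ = 881 × 15.7 / 12.3 = 1125 μL.
Diluent to add = V₂ − V₁ = 1125 − 15.7 = 1110 μL.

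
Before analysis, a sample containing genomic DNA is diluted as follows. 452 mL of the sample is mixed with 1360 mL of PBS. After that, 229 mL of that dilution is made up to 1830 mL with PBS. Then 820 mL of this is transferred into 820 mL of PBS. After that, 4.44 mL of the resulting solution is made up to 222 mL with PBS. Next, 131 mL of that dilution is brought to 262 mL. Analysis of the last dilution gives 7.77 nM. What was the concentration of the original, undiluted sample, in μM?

Overall dilution factor = 4.009 × 7.991 × 2 × 50 × 2 = 6407.
Original = 7.77 nM × 6407 = 4.98 × 10⁴ nM = 49.8 μM.

49.8 μM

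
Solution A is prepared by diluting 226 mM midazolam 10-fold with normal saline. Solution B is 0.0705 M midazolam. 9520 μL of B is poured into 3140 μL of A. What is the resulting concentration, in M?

0.0586 M

C_A = 226 mM / 10 = 22.6 mM.
C_B = 0.0705 M = 70.5 mM.
C_mix = (C_A·V_A + C_B·V_B)/(V_A + V_B) = (22.6×3140 + 70.5×9520) / 12660 = 58.6 mM = 0.0586 M.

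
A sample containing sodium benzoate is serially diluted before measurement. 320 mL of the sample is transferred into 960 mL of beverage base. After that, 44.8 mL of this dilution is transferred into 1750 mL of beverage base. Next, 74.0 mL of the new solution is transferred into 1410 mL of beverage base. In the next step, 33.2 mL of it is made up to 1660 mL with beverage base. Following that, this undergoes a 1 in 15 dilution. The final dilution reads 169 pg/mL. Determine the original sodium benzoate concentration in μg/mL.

Overall dilution factor = 4 × 40.06 × 20.05 × 50 × 15 = 2.41 × 10⁶.
Original = 169 pg/mL × 2.41 × 10⁶ = 4.07 × 10⁸ pg/mL = 407 μg/mL.

407 μg/mL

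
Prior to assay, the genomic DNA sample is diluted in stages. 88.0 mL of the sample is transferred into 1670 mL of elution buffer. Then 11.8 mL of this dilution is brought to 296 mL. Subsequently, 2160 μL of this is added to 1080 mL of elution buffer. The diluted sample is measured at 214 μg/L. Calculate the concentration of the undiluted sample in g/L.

53.7 g/L

Overall dilution factor = 19.98 × 25.08 × 501 = 2.51 × 10⁵.
Original = 214 μg/L × 2.51 × 10⁵ = 5.37 × 10⁷ μg/L = 53.7 g/L.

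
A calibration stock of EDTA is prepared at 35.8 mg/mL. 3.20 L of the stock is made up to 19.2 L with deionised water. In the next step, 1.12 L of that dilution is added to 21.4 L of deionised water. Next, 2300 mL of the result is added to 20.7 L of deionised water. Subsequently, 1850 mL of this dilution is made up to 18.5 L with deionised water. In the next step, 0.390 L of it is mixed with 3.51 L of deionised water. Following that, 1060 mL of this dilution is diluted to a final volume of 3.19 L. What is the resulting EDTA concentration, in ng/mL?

98.6 ng/mL

Overall dilution factor = 6 × 20.11 × 10 × 10 × 10 × 3.009 = 3.63 × 10⁵.
35.8 mg/mL / 3.63 × 10⁵ = 9.86 × 10⁻⁵ mg/mL = 98.6 ng/mL.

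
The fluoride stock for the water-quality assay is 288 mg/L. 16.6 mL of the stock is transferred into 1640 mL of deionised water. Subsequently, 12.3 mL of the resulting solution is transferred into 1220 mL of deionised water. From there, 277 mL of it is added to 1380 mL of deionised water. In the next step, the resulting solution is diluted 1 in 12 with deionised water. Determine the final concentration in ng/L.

401 ng/L

Overall dilution factor = 99.80 × 100.2 × 5.982 × 12 = 7.18 × 10⁵.
288 mg/L / 7.18 × 10⁵ = 4.01 × 10⁻⁴ mg/L = 401 ng/L.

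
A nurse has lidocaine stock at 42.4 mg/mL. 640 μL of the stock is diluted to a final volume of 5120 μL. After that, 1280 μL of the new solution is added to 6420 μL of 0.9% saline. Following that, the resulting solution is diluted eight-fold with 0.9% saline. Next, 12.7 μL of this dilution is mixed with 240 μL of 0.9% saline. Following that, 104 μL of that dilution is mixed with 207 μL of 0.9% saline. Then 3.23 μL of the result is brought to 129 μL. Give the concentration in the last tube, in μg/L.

46.3 μg/L

Overall dilution factor = 8 × 6.016 × 8 × 19.90 × 2.990 × 39.94 = 9.15 × 10⁵.
42.4 mg/mL / 9.15 × 10⁵ = 4.63 × 10⁻⁵ mg/mL = 46.3 μg/L.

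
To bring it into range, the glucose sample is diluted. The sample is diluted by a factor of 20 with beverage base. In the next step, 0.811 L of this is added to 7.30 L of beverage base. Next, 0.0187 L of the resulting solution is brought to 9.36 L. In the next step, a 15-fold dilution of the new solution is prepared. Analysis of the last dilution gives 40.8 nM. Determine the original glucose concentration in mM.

61.3 mM

Overall dilution factor = 20 × 10.00 × 500.5 × 15 = 1.50 × 10⁶.
Original = 40.8 nM × 1.50 × 10⁶ = 6.13 × 10⁷ nM = 61.3 mM.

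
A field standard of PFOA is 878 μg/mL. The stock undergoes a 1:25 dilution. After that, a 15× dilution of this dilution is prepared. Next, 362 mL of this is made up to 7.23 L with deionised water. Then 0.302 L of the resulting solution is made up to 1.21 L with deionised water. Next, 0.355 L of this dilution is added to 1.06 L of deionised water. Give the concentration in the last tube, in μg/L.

7.34 μg/L

Overall dilution factor = 25 × 15 × 19.97 × 4.007 × 3.986 = 1.20 × 10⁵.
878 μg/mL / 1.20 × 10⁵ = 7.34 × 10⁻³ μg/mL = 7.34 μg/L.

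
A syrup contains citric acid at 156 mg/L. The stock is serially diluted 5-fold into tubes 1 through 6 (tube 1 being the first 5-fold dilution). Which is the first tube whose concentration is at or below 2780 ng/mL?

tube 3

Tube n has concentration 156 mg/L / 5ⁿ.
Need 5ⁿ ≥ 156 mg/L / 2780 ng/mL = 56.1, so n ≥ 2.50.
First such tube: n = 3.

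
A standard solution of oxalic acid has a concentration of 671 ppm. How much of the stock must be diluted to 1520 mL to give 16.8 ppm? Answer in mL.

38.1 mL

V₁ = C₂V₂/C₁ = 16.8 × 1520 / 671 = 38.1 mL.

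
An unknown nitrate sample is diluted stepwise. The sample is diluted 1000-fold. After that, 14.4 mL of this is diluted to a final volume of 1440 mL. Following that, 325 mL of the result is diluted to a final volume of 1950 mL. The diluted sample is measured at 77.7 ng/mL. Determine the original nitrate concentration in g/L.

46.6 g/L

Overall dilution factor = 1000 × 100 × 6 = 6.00 × 10⁵.
Original = 77.7 ng/mL × 6.00 × 10⁵ = 4.66 × 10⁷ ng/mL = 46.6 g/L.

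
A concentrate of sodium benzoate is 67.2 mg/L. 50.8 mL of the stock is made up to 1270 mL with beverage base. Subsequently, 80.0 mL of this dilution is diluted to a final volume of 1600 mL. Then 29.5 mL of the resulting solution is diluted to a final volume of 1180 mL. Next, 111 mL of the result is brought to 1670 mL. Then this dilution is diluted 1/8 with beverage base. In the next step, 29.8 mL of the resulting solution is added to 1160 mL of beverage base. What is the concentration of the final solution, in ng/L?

0.699 ng/L

Overall dilution factor = 25 × 20 × 40 × 15.05 × 8 × 39.93 = 9.61 × 10⁷.
67.2 mg/L / 9.61 × 10⁷ = 6.99 × 10⁻⁷ mg/L = 0.699 ng/L.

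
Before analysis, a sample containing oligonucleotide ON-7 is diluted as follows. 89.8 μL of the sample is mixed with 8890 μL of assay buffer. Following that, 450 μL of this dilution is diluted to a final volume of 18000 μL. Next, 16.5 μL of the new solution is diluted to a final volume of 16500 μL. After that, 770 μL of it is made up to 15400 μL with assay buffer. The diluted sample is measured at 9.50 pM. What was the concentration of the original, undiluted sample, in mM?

Overall dilution factor = 100.00 × 40 × 1000 × 20 = 8.00 × 10⁷.
Original = 9.50 pM × 8.00 × 10⁷ = 7.60 × 10⁸ pM = 0.760 mM.

0.760 mM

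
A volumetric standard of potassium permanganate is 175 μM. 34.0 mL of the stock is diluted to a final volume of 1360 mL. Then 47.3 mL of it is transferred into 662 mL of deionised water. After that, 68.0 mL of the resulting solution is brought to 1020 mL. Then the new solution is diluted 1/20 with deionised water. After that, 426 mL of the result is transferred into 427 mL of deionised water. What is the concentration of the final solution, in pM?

Overall dilution factor = 40 × 15.00 × 15 × 20 × 2.002 = 3.60 × 10⁵.
175 μM / 3.60 × 10⁵ = 4.86 × 10⁻⁴ μM = 486 pM.

486 pM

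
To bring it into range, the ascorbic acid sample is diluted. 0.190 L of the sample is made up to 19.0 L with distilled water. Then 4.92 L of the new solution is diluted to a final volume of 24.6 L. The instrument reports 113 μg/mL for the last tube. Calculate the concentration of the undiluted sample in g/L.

Overall dilution factor = 100 × 5 = 500.
Original = 113 μg/mL × 500 = 5.65 × 10⁴ μg/mL = 56.5 g/L.

56.5 g/L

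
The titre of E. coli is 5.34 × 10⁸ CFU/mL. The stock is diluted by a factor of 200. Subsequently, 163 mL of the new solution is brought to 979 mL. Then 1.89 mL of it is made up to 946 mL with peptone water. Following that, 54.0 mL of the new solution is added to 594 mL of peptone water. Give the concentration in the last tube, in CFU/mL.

Overall dilution factor = 200 × 6.006 × 500.5 × 12 = 7.21 × 10⁶.
5.34 × 10⁸ CFU/mL / 7.21 × 10⁶ = 74.0 CFU/mL.

74.0 CFU/mL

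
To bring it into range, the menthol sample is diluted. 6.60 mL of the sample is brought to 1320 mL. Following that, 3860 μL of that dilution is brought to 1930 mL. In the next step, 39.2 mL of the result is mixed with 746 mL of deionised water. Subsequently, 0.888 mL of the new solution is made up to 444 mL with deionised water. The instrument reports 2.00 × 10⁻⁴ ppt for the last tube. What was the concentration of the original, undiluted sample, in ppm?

0.200 ppm

Overall dilution factor = 200 × 500 × 20.03 × 500 = 1.00 × 10⁹.
Original = 2.00 × 10⁻⁴ ppt × 1.00 × 10⁹ = 2.00 × 10⁵ ppt = 0.200 ppm.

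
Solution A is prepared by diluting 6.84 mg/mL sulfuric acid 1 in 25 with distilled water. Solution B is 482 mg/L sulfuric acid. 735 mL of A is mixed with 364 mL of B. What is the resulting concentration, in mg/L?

343 mg/L

C_A = 6.84 mg/mL / 25 = 0.274 mg/mL.
C_B = 482 mg/L = 0.482 mg/mL.
C_mix = (C_A·V_A + C_B·V_B)/(V_A + V_B) = (0.274×735 + 0.482×364) / 1099 = 0.343 mg/mL = 343 mg/L.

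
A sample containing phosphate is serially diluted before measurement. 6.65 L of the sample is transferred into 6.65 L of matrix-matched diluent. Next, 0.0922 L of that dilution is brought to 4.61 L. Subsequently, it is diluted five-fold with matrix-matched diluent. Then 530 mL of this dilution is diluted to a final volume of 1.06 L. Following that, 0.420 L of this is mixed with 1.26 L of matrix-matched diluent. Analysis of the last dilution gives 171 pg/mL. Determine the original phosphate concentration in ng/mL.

Overall dilution factor = 2 × 50 × 5 × 2 × 4 = 4000.
Original = 171 pg/mL × 4000 = 6.84 × 10⁵ pg/mL = 684 ng/mL.

684 ng/mL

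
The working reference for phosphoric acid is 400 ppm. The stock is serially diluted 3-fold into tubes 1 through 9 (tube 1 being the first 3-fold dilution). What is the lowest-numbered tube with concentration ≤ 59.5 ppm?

tube 2

Tube n has concentration 400 ppm / 3ⁿ.
Need 3ⁿ ≥ 400 ppm / 59.5 ppm = 6.72, so n ≥ 1.73.
First such tube: n = 2.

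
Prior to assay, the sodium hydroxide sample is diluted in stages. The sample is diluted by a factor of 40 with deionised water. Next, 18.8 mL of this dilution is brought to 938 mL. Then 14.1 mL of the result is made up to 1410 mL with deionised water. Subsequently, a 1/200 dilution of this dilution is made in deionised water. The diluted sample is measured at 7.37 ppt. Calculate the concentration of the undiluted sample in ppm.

294 ppm

Overall dilution factor = 40 × 49.89 × 100 × 200 = 3.99 × 10⁷.
Original = 7.37 ppt × 3.99 × 10⁷ = 2.94 × 10⁸ ppt = 294 ppm.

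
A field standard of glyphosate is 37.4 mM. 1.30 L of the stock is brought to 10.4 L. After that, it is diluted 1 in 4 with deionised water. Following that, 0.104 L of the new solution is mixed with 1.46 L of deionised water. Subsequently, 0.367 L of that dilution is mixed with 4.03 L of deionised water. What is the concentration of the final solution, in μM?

6.49 μM

Overall dilution factor = 8 × 4 × 15.04 × 11.98 = 5766.
37.4 mM / 5766 = 6.49 × 10⁻³ mM = 6.49 μM.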